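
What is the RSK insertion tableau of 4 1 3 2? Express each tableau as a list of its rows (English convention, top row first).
P = [[1, 2], [3], [4]]

Insert 4: appended to row 1. P = [[4]].
Insert 1: 1 bumps 4 from row 1; 4 starts row 2. P = [[1], [4]].
Insert 3: appended to row 1. P = [[1, 3], [4]].
Insert 2: 2 bumps 3 from row 1; 3 bumps 4 from row 2; 4 starts row 3. P = [[1, 2], [3], [4]].

So P = [[1, 2], [3], [4]].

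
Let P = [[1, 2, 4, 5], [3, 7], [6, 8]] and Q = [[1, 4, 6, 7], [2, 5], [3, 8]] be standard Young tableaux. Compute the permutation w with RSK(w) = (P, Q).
Reverse the RSK construction: for i from n down to 1, find the cell of Q containing i, remove the entry at that cell from P, and reverse-bump it up through P; the value ejected from row 1 is w(i).

Step i=8: Q has 8 at row 3, column 2; remove 8 from row 3 of P and reverse-bump: 8 enters row 2 and ejects 7; 7 enters row 1 and ejects 5. So w(8) = 5. P is now [[1, 2, 4, 7], [3, 8], [6]].
Step i=7: Q has 7 at row 1, column 4; remove that cell from P, ejecting 7. So w(7) = 7. P is now [[1, 2, 4], [3, 8], [6]].
Step i=6: Q has 6 at row 1, column 3; remove that cell from P, ejecting 4. So w(6) = 4. P is now [[1, 2], [3, 8], [6]].
Step i=5: Q has 5 at row 2, column 2; remove 8 from row 2 of P and reverse-bump: 8 enters row 1 and ejects 2. So w(5) = 2. P is now [[1, 8], [3], [6]].
Step i=4: Q has 4 at row 1, column 2; remove that cell from P, ejecting 8. So w(4) = 8. P is now [[1], [3], [6]].
Step i=3: Q has 3 at row 3, column 1; remove 6 from row 3 of P and reverse-bump: 6 enters row 2 and ejects 3; 3 enters row 1 and ejects 1. So w(3) = 1. P is now [[3], [6]].
Step i=2: Q has 2 at row 2, column 1; remove 6 from row 2 of P and reverse-bump: 6 enters row 1 and ejects 3. So w(2) = 3. P is now [[6]].
Step i=1: Q has 1 at row 1, column 1; remove that cell from P, ejecting 6. So w(1) = 6. P is now [].

So w = 6 3 1 8 2 4 7 5.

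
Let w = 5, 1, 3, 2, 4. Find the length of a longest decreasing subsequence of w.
3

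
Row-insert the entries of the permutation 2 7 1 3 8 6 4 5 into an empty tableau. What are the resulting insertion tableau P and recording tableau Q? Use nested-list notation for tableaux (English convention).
Insert each entry of the permutation into P by Schensted row insertion, recording in Q the position of each new cell.

Insert 2: appended to row 1. P = [[2]], Q = [[1]].
Insert 7: appended to row 1. P = [[2, 7]], Q = [[1, 2]].
Insert 1: 1 bumps 2 from row 1; 2 starts row 2. P = [[1, 7], [2]], Q = [[1, 2], [3]].
Insert 3: 3 bumps 7 from row 1; 7 appends to row 2. P = [[1, 3], [2, 7]], Q = [[1, 2], [3, 4]].
Insert 8: appended to row 1. P = [[1, 3, 8], [2, 7]], Q = [[1, 2, 5], [3, 4]].
Insert 6: 6 bumps 8 from row 1; 8 appends to row 2. P = [[1, 3, 6], [2, 7, 8]], Q = [[1, 2, 5], [3, 4, 6]].
Insert 4: 4 bumps 6 from row 1; 6 bumps 7 from row 2; 7 starts row 3. P = [[1, 3, 4], [2, 6, 8], [7]], Q = [[1, 2, 5], [3, 4, 6], [7]].
Insert 5: appended to row 1. P = [[1, 3, 4, 5], [2, 6, 8], [7]], Q = [[1, 2, 5, 8], [3, 4, 6], [7]].

So P = [[1, 3, 4, 5], [2, 6, 8], [7]], Q = [[1, 2, 5, 8], [3, 4, 6], [7]].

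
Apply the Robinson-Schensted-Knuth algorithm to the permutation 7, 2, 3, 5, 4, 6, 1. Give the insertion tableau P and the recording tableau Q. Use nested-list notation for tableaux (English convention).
P = [[1, 3, 4, 6], [2], [5], [7]], Q = [[1, 3, 4, 6], [2], [5], [7]]

Insert each entry of the permutation into P by Schensted row insertion, recording in Q the position of each new cell.

Insert 7: appended to row 1. P = [[7]], Q = [[1]].
Insert 2: 2 bumps 7 from row 1; 7 starts row 2. P = [[2], [7]], Q = [[1], [2]].
Insert 3: appended to row 1. P = [[2, 3], [7]], Q = [[1, 3], [2]].
Insert 5: appended to row 1. P = [[2, 3, 5], [7]], Q = [[1, 3, 4], [2]].
Insert 4: 4 bumps 5 from row 1; 5 bumps 7 from row 2; 7 starts row 3. P = [[2, 3, 4], [5], [7]], Q = [[1, 3, 4], [2], [5]].
Insert 6: appended to row 1. P = [[2, 3, 4, 6], [5], [7]], Q = [[1, 3, 4, 6], [2], [5]].
Insert 1: 1 bumps 2 from row 1; 2 bumps 5 from row 2; 5 bumps 7 from row 3; 7 starts row 4. P = [[1, 3, 4, 6], [2], [5], [7]], Q = [[1, 3, 4, 6], [2], [5], [7]].

So P = [[1, 3, 4, 6], [2], [5], [7]], Q = [[1, 3, 4, 6], [2], [5], [7]].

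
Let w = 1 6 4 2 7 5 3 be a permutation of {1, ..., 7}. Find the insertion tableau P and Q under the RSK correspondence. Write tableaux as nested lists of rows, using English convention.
P = [[1, 2, 3], [4, 5], [6, 7]], Q = [[1, 2, 5], [3, 6], [4, 7]]

Insert each entry of the permutation into P by Schensted row insertion, recording in Q the position of each new cell.

After inserting 1: P = [[1]].
After inserting 6: P = [[1, 6]].
After inserting 4: P = [[1, 4], [6]].
After inserting 2: P = [[1, 2], [4], [6]].
After inserting 7: P = [[1, 2, 7], [4], [6]].
After inserting 5: P = [[1, 2, 5], [4, 7], [6]].
After inserting 3: P = [[1, 2, 3], [4, 5], [6, 7]].

So P = [[1, 2, 3], [4, 5], [6, 7]], Q = [[1, 2, 5], [3, 6], [4, 7]].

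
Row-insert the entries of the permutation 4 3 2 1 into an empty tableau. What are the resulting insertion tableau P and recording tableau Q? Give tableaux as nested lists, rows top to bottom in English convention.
Insert each entry of the permutation into P by Schensted row insertion, recording in Q the position of each new cell.

Insert 4: appended to row 1. P = [[4]], Q = [[1]].
Insert 3: 3 bumps 4 from row 1; 4 starts row 2. P = [[3], [4]], Q = [[1], [2]].
Insert 2: 2 bumps 3 from row 1; 3 bumps 4 from row 2; 4 starts row 3. P = [[2], [3], [4]], Q = [[1], [2], [3]].
Insert 1: 1 bumps 2 from row 1; 2 bumps 3 from row 2; 3 bumps 4 from row 3; 4 starts row 4. P = [[1], [2], [3], [4]], Q = [[1], [2], [3], [4]].

So P = [[1], [2], [3], [4]], Q = [[1], [2], [3], [4]].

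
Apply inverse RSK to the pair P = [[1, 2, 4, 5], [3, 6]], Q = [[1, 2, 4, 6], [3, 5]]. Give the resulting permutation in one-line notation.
1 3 2 6 4 5

Reverse RSK: for i = n, n-1, ..., 1, locate i in Q, remove the corresponding corner cell from P, and reverse-bump its entry up through P; the value ejected from row 1 is w(i).

So w = 1 3 2 6 4 5.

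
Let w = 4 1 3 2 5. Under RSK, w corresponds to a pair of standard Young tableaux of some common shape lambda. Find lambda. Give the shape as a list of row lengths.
[3, 1, 1]

Row-insert each entry into an empty tableau.

After inserting 4: P = [[4]].
After inserting 1: P = [[1], [4]].
After inserting 3: P = [[1, 3], [4]].
After inserting 2: P = [[1, 2], [3], [4]].
After inserting 5: P = [[1, 2, 5], [3], [4]].

The final insertion tableau P = [[1, 2, 5], [3], [4]] has shape [3, 1, 1].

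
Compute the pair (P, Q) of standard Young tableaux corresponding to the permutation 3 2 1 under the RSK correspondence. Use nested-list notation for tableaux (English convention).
Insert each entry of the permutation into P by Schensted row insertion, recording in Q the position of each new cell.

Insert 3: appended to row 1. P = [[3]].
Insert 2: 2 bumps 3 from row 1; 3 starts row 2. P = [[2], [3]].
Insert 1: 1 bumps 2 from row 1; 2 bumps 3 from row 2; 3 starts row 3. P = [[1], [2], [3]].

So P = [[1], [2], [3]], Q = [[1], [2], [3]].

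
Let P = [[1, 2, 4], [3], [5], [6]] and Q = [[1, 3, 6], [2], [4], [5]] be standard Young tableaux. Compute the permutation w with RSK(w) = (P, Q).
Reverse the RSK construction: for i from n down to 1, find the cell of Q containing i, remove the entry at that cell from P, and reverse-bump it up through P; the value ejected from row 1 is w(i).

Step i=6: Q has 6 at row 1, column 3; remove that cell from P, ejecting 4. So w(6) = 4. P is now [[1, 2], [3], [5], [6]].
Step i=5: Q has 5 at row 4, column 1; remove 6 from row 4 of P and reverse-bump: 6 enters row 3 and ejects 5; 5 enters row 2 and ejects 3; 3 enters row 1 and ejects 2. So w(5) = 2. P is now [[1, 3], [5], [6]].
Step i=4: Q has 4 at row 3, column 1; remove 6 from row 3 of P and reverse-bump: 6 enters row 2 and ejects 5; 5 enters row 1 and ejects 3. So w(4) = 3. P is now [[1, 5], [6]].
Step i=3: Q has 3 at row 1, column 2; remove that cell from P, ejecting 5. So w(3) = 5. P is now [[1], [6]].
Step i=2: Q has 2 at row 2, column 1; remove 6 from row 2 of P and reverse-bump: 6 enters row 1 and ejects 1. So w(2) = 1. P is now [[6]].
Step i=1: Q has 1 at row 1, column 1; remove that cell from P, ejecting 6. So w(1) = 6. P is now [].

So w = 6 1 5 3 2 4.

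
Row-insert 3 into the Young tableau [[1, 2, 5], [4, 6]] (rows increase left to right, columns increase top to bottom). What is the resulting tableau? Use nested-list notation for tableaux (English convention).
In row 1, 3 replaces 5 (the leftmost entry greater than 3); 5 is bumped to row 2. In row 2, 5 replaces 6 (the leftmost entry greater than 5); 6 is bumped to row 3. 6 starts a new row 3. The new tableau is [[1, 2, 3], [4, 5], [6]].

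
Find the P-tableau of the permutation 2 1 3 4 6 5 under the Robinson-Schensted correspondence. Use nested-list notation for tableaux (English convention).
After inserting 2: P = [[2]].
After inserting 1: P = [[1], [2]].
After inserting 3: P = [[1, 3], [2]].
After inserting 4: P = [[1, 3, 4], [2]].
After inserting 6: P = [[1, 3, 4, 6], [2]].
After inserting 5: P = [[1, 3, 4, 5], [2, 6]].

So P = [[1, 3, 4, 5], [2, 6]].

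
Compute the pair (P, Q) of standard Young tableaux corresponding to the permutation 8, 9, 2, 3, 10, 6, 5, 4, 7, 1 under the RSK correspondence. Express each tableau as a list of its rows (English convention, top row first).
P = [[1, 3, 4, 7], [2, 9, 10], [5], [6], [8]], Q = [[1, 2, 5, 9], [3, 4, 6], [7], [8], [10]]

Insert each entry of the permutation into P by Schensted row insertion, recording in Q the position of each new cell.

Insert 8: appended to row 1. P = [[8]], Q = [[1]].
Insert 9: appended to row 1. P = [[8, 9]], Q = [[1, 2]].
Insert 2: 2 bumps 8 from row 1; 8 starts row 2. P = [[2, 9], [8]], Q = [[1, 2], [3]].
Insert 3: 3 bumps 9 from row 1; 9 appends to row 2. P = [[2, 3], [8, 9]], Q = [[1, 2], [3, 4]].
Insert 10: appended to row 1. P = [[2, 3, 10], [8, 9]], Q = [[1, 2, 5], [3, 4]].
Insert 6: 6 bumps 10 from row 1; 10 appends to row 2. P = [[2, 3, 6], [8, 9, 10]], Q = [[1, 2, 5], [3, 4, 6]].
Insert 5: 5 bumps 6 from row 1; 6 bumps 8 from row 2; 8 starts row 3. P = [[2, 3, 5], [6, 9, 10], [8]], Q = [[1, 2, 5], [3, 4, 6], [7]].
Insert 4: 4 bumps 5 from row 1; 5 bumps 6 from row 2; 6 bumps 8 from row 3; 8 starts row 4. P = [[2, 3, 4], [5, 9, 10], [6], [8]], Q = [[1, 2, 5], [3, 4, 6], [7], [8]].
Insert 7: appended to row 1. P = [[2, 3, 4, 7], [5, 9, 10], [6], [8]], Q = [[1, 2, 5, 9], [3, 4, 6], [7], [8]].
Insert 1: 1 bumps 2 from row 1; 2 bumps 5 from row 2; 5 bumps 6 from row 3; 6 bumps 8 from row 4; 8 starts row 5. P = [[1, 3, 4, 7], [2, 9, 10], [5], [6], [8]], Q = [[1, 2, 5, 9], [3, 4, 6], [7], [8], [10]].

So P = [[1, 3, 4, 7], [2, 9, 10], [5], [6], [8]], Q = [[1, 2, 5, 9], [3, 4, 6], [7], [8], [10]].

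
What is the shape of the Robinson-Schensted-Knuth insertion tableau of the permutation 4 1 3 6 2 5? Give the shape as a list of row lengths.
Row-insert each entry into an empty tableau.

After inserting 4: P = [[4]].
After inserting 1: P = [[1], [4]].
After inserting 3: P = [[1, 3], [4]].
After inserting 6: P = [[1, 3, 6], [4]].
After inserting 2: P = [[1, 2, 6], [3], [4]].
After inserting 5: P = [[1, 2, 5], [3, 6], [4]].

The final insertion tableau P = [[1, 2, 5], [3, 6], [4]] has shape [3, 2, 1].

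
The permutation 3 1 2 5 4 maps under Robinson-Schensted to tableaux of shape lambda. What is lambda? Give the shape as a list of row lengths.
[3, 2]

Row-insert each entry into an empty tableau.

After inserting 3: P = [[3]].
After inserting 1: P = [[1], [3]].
After inserting 2: P = [[1, 2], [3]].
After inserting 5: P = [[1, 2, 5], [3]].
After inserting 4: P = [[1, 2, 4], [3, 5]].

The final insertion tableau P = [[1, 2, 4], [3, 5]] has shape [3, 2].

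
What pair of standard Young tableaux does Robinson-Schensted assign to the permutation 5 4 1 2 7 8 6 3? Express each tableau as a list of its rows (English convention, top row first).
Insert each entry of the permutation into P by Schensted row insertion, recording in Q the position of each new cell.

Insert 5: appended to row 1. P = [[5]].
Insert 4: 4 bumps 5 from row 1; 5 starts row 2. P = [[4], [5]].
Insert 1: 1 bumps 4 from row 1; 4 bumps 5 from row 2; 5 starts row 3. P = [[1], [4], [5]].
Insert 2: appended to row 1. P = [[1, 2], [4], [5]].
Insert 7: appended to row 1. P = [[1, 2, 7], [4], [5]].
Insert 8: appended to row 1. P = [[1, 2, 7, 8], [4], [5]].
Insert 6: 6 bumps 7 from row 1; 7 appends to row 2. P = [[1, 2, 6, 8], [4, 7], [5]].
Insert 3: 3 bumps 6 from row 1; 6 bumps 7 from row 2; 7 appends to row 3. P = [[1, 2, 3, 8], [4, 6], [5, 7]].

So P = [[1, 2, 3, 8], [4, 6], [5, 7]], Q = [[1, 4, 5, 6], [2, 7], [3, 8]].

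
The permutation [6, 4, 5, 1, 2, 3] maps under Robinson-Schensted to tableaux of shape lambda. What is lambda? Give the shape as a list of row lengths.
[3, 2, 1]

Row-insert each entry into an empty tableau.

After inserting 6: P = [[6]].
After inserting 4: P = [[4], [6]].
After inserting 5: P = [[4, 5], [6]].
After inserting 1: P = [[1, 5], [4], [6]].
After inserting 2: P = [[1, 2], [4, 5], [6]].
After inserting 3: P = [[1, 2, 3], [4, 5], [6]].

The final insertion tableau P = [[1, 2, 3], [4, 5], [6]] has shape [3, 2, 1].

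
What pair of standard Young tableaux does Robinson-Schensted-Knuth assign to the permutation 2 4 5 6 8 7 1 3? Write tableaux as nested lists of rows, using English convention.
Insert each entry of the permutation into P by Schensted row insertion, recording in Q the position of each new cell.

Insert 2: appended to row 1. P = [[2]].
Insert 4: appended to row 1. P = [[2, 4]].
Insert 5: appended to row 1. P = [[2, 4, 5]].
Insert 6: appended to row 1. P = [[2, 4, 5, 6]].
Insert 8: appended to row 1. P = [[2, 4, 5, 6, 8]].
Insert 7: 7 bumps 8 from row 1; 8 starts row 2. P = [[2, 4, 5, 6, 7], [8]].
Insert 1: 1 bumps 2 from row 1; 2 bumps 8 from row 2; 8 starts row 3. P = [[1, 4, 5, 6, 7], [2], [8]].
Insert 3: 3 bumps 4 from row 1; 4 appends to row 2. P = [[1, 3, 5, 6, 7], [2, 4], [8]].

So P = [[1, 3, 5, 6, 7], [2, 4], [8]], Q = [[1, 2, 3, 4, 5], [6, 8], [7]].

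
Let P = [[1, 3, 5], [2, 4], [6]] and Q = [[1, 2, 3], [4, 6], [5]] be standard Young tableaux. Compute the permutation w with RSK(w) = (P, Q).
Reverse the RSK construction: for i from n down to 1, find the cell of Q containing i, remove the entry at that cell from P, and reverse-bump it up through P; the value ejected from row 1 is w(i).

Step i=6: Q has 6 at row 2, column 2; remove 4 from row 2 of P and reverse-bump: 4 enters row 1 and ejects 3. So w(6) = 3. P is now [[1, 4, 5], [2], [6]].
Step i=5: Q has 5 at row 3, column 1; remove 6 from row 3 of P and reverse-bump: 6 enters row 2 and ejects 2; 2 enters row 1 and ejects 1. So w(5) = 1. P is now [[2, 4, 5], [6]].
Step i=4: Q has 4 at row 2, column 1; remove 6 from row 2 of P and reverse-bump: 6 enters row 1 and ejects 5. So w(4) = 5. P is now [[2, 4, 6]].
Step i=3: Q has 3 at row 1, column 3; remove that cell from P, ejecting 6. So w(3) = 6. P is now [[2, 4]].
Step i=2: Q has 2 at row 1, column 2; remove that cell from P, ejecting 4. So w(2) = 4. P is now [[2]].
Step i=1: Q has 1 at row 1, column 1; remove that cell from P, ejecting 2. So w(1) = 2. P is now [].

So w = 2 4 6 5 1 3.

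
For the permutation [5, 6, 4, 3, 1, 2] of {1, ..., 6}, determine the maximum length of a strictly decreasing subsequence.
4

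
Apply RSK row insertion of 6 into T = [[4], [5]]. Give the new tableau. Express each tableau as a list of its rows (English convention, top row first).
[[4, 6], [5]]

6 is larger than every entry of row 1, so it is appended to row 1. The new tableau is [[4, 6], [5]].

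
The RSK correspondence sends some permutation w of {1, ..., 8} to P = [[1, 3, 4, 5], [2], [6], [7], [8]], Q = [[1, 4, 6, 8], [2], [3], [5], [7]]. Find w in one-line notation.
Reverse RSK: for i = n, n-1, ..., 1, locate i in Q, remove the corresponding corner cell from P, and reverse-bump its entry up through P; the value ejected from row 1 is w(i).

So w = 8 7 2 6 3 4 1 5.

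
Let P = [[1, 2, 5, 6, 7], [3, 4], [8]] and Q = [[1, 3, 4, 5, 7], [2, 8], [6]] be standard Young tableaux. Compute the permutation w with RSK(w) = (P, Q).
Reverse the RSK construction: for i from n down to 1, find the cell of Q containing i, remove the entry at that cell from P, and reverse-bump it up through P; the value ejected from row 1 is w(i).

Step i=8: Q has 8 at row 2, column 2; remove 4 from row 2 of P and reverse-bump: 4 enters row 1 and ejects 2. So w(8) = 2. P is now [[1, 4, 5, 6, 7], [3], [8]].
Step i=7: Q has 7 at row 1, column 5; remove that cell from P, ejecting 7. So w(7) = 7. P is now [[1, 4, 5, 6], [3], [8]].
Step i=6: Q has 6 at row 3, column 1; remove 8 from row 3 of P and reverse-bump: 8 enters row 2 and ejects 3; 3 enters row 1 and ejects 1. So w(6) = 1. P is now [[3, 4, 5, 6], [8]].
Step i=5: Q has 5 at row 1, column 4; remove that cell from P, ejecting 6. So w(5) = 6. P is now [[3, 4, 5], [8]].
Step i=4: Q has 4 at row 1, column 3; remove that cell from P, ejecting 5. So w(4) = 5. P is now [[3, 4], [8]].
Step i=3: Q has 3 at row 1, column 2; remove that cell from P, ejecting 4. So w(3) = 4. P is now [[3], [8]].
Step i=2: Q has 2 at row 2, column 1; remove 8 from row 2 of P and reverse-bump: 8 enters row 1 and ejects 3. So w(2) = 3. P is now [[8]].
Step i=1: Q has 1 at row 1, column 1; remove that cell from P, ejecting 8. So w(1) = 8. P is now [].

So w = 8 3 4 5 6 1 7 2.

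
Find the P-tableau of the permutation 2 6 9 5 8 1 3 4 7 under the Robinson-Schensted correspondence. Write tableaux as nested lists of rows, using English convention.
Insert 2: appended to row 1. P = [[2]].
Insert 6: appended to row 1. P = [[2, 6]].
Insert 9: appended to row 1. P = [[2, 6, 9]].
Insert 5: 5 bumps 6 from row 1; 6 starts row 2. P = [[2, 5, 9], [6]].
Insert 8: 8 bumps 9 from row 1; 9 appends to row 2. P = [[2, 5, 8], [6, 9]].
Insert 1: 1 bumps 2 from row 1; 2 bumps 6 from row 2; 6 starts row 3. P = [[1, 5, 8], [2, 9], [6]].
Insert 3: 3 bumps 5 from row 1; 5 bumps 9 from row 2; 9 appends to row 3. P = [[1, 3, 8], [2, 5], [6, 9]].
Insert 4: 4 bumps 8 from row 1; 8 appends to row 2. P = [[1, 3, 4], [2, 5, 8], [6, 9]].
Insert 7: appended to row 1. P = [[1, 3, 4, 7], [2, 5, 8], [6, 9]].

So P = [[1, 3, 4, 7], [2, 5, 8], [6, 9]].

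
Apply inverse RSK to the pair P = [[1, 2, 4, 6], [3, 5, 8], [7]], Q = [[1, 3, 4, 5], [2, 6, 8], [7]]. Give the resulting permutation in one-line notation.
3 1 2 7 8 5 4 6

Reverse the RSK construction: for i from n down to 1, find the cell of Q containing i, remove the entry at that cell from P, and reverse-bump it up through P; the value ejected from row 1 is w(i).

Step i=8: Q has 8 at row 2, column 3; remove 8 from row 2 of P and reverse-bump: 8 enters row 1 and ejects 6. So w(8) = 6. P is now [[1, 2, 4, 8], [3, 5], [7]].
Step i=7: Q has 7 at row 3, column 1; remove 7 from row 3 of P and reverse-bump: 7 enters row 2 and ejects 5; 5 enters row 1 and ejects 4. So w(7) = 4. P is now [[1, 2, 5, 8], [3, 7]].
Step i=6: Q has 6 at row 2, column 2; remove 7 from row 2 of P and reverse-bump: 7 enters row 1 and ejects 5. So w(6) = 5. P is now [[1, 2, 7, 8], [3]].
Step i=5: Q has 5 at row 1, column 4; remove that cell from P, ejecting 8. So w(5) = 8. P is now [[1, 2, 7], [3]].
Step i=4: Q has 4 at row 1, column 3; remove that cell from P, ejecting 7. So w(4) = 7. P is now [[1, 2], [3]].
Step i=3: Q has 3 at row 1, column 2; remove that cell from P, ejecting 2. So w(3) = 2. P is now [[1], [3]].
Step i=2: Q has 2 at row 2, column 1; remove 3 from row 2 of P and reverse-bump: 3 enters row 1 and ejects 1. So w(2) = 1. P is now [[3]].
Step i=1: Q has 1 at row 1, column 1; remove that cell from P, ejecting 3. So w(1) = 3. P is now [].

So w = 3 1 2 7 8 5 4 6.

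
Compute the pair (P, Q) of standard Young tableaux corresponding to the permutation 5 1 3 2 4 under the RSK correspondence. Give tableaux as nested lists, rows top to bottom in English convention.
P = [[1, 2, 4], [3], [5]], Q = [[1, 3, 5], [2], [4]]

Insert each entry of the permutation into P by Schensted row insertion, recording in Q the position of each new cell.

Insert 5: appended to row 1. P = [[5]], Q = [[1]].
Insert 1: 1 bumps 5 from row 1; 5 starts row 2. P = [[1], [5]], Q = [[1], [2]].
Insert 3: appended to row 1. P = [[1, 3], [5]], Q = [[1, 3], [2]].
Insert 2: 2 bumps 3 from row 1; 3 bumps 5 from row 2; 5 starts row 3. P = [[1, 2], [3], [5]], Q = [[1, 3], [2], [4]].
Insert 4: appended to row 1. P = [[1, 2, 4], [3], [5]], Q = [[1, 3, 5], [2], [4]].

So P = [[1, 2, 4], [3], [5]], Q = [[1, 3, 5], [2], [4]].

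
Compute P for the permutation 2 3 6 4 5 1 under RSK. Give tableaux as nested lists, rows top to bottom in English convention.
Insert 2: appended to row 1. P = [[2]].
Insert 3: appended to row 1. P = [[2, 3]].
Insert 6: appended to row 1. P = [[2, 3, 6]].
Insert 4: 4 bumps 6 from row 1; 6 starts row 2. P = [[2, 3, 4], [6]].
Insert 5: appended to row 1. P = [[2, 3, 4, 5], [6]].
Insert 1: 1 bumps 2 from row 1; 2 bumps 6 from row 2; 6 starts row 3. P = [[1, 3, 4, 5], [2], [6]].

So P = [[1, 3, 4, 5], [2], [6]].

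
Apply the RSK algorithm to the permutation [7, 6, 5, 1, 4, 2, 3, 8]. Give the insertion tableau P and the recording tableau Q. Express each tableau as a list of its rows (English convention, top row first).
P = [[1, 2, 3, 8], [4], [5], [6], [7]], Q = [[1, 5, 7, 8], [2], [3], [4], [6]]

Insert each entry of the permutation into P by Schensted row insertion, recording in Q the position of each new cell.

Insert 7: appended to row 1. P = [[7]].
Insert 6: 6 bumps 7 from row 1; 7 starts row 2. P = [[6], [7]].
Insert 5: 5 bumps 6 from row 1; 6 bumps 7 from row 2; 7 starts row 3. P = [[5], [6], [7]].
Insert 1: 1 bumps 5 from row 1; 5 bumps 6 from row 2; 6 bumps 7 from row 3; 7 starts row 4. P = [[1], [5], [6], [7]].
Insert 4: appended to row 1. P = [[1, 4], [5], [6], [7]].
Insert 2: 2 bumps 4 from row 1; 4 bumps 5 from row 2; 5 bumps 6 from row 3; 6 bumps 7 from row 4; 7 starts row 5. P = [[1, 2], [4], [5], [6], [7]].
Insert 3: appended to row 1. P = [[1, 2, 3], [4], [5], [6], [7]].
Insert 8: appended to row 1. P = [[1, 2, 3, 8], [4], [5], [6], [7]].

So P = [[1, 2, 3, 8], [4], [5], [6], [7]], Q = [[1, 5, 7, 8], [2], [3], [4], [6]].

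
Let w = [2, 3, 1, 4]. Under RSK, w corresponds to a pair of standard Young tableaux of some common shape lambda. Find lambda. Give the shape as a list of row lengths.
Row-insert each entry into an empty tableau.

After inserting 2: P = [[2]].
After inserting 3: P = [[2, 3]].
After inserting 1: P = [[1, 3], [2]].
After inserting 4: P = [[1, 3, 4], [2]].

The final insertion tableau P = [[1, 3, 4], [2]] has shape [3, 1].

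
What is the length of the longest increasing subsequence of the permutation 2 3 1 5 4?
3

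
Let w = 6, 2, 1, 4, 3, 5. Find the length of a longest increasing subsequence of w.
3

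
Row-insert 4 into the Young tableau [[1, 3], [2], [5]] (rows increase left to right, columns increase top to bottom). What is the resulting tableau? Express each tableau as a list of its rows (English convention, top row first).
[[1, 3, 4], [2], [5]]

4 is larger than every entry of row 1, so it is appended to row 1. The new tableau is [[1, 3, 4], [2], [5]].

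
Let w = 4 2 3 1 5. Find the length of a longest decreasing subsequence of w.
3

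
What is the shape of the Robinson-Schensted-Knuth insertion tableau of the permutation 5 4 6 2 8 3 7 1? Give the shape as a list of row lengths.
Row-insert each entry into an empty tableau.

After inserting 5: P = [[5]].
After inserting 4: P = [[4], [5]].
After inserting 6: P = [[4, 6], [5]].
After inserting 2: P = [[2, 6], [4], [5]].
After inserting 8: P = [[2, 6, 8], [4], [5]].
After inserting 3: P = [[2, 3, 8], [4, 6], [5]].
After inserting 7: P = [[2, 3, 7], [4, 6, 8], [5]].
After inserting 1: P = [[1, 3, 7], [2, 6, 8], [4], [5]].

The final insertion tableau P = [[1, 3, 7], [2, 6, 8], [4], [5]] has shape [3, 3, 1, 1].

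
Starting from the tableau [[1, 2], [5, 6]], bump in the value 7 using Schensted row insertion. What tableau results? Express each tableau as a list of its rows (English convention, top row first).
[[1, 2, 7], [5, 6]]

7 is larger than every entry of row 1, so it is appended to row 1. The new tableau is [[1, 2, 7], [5, 6]].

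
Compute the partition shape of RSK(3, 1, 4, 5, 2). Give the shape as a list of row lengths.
[3, 2]

Row-insert each entry into an empty tableau.

After inserting 3: P = [[3]].
After inserting 1: P = [[1], [3]].
After inserting 4: P = [[1, 4], [3]].
After inserting 5: P = [[1, 4, 5], [3]].
After inserting 2: P = [[1, 2, 5], [3, 4]].

The final insertion tableau P = [[1, 2, 5], [3, 4]] has shape [3, 2].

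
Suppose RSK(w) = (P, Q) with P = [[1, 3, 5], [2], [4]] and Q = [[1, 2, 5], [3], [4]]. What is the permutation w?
2 4 3 1 5

Reverse RSK: for i = n, n-1, ..., 1, locate i in Q, remove the corresponding corner cell from P, and reverse-bump its entry up through P; the value ejected from row 1 is w(i).

So w = 2 4 3 1 5.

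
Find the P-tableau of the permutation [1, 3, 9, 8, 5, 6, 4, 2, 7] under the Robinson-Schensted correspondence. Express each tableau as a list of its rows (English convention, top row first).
Insert 1: appended to row 1. P = [[1]].
Insert 3: appended to row 1. P = [[1, 3]].
Insert 9: appended to row 1. P = [[1, 3, 9]].
Insert 8: 8 bumps 9 from row 1; 9 starts row 2. P = [[1, 3, 8], [9]].
Insert 5: 5 bumps 8 from row 1; 8 bumps 9 from row 2; 9 starts row 3. P = [[1, 3, 5], [8], [9]].
Insert 6: appended to row 1. P = [[1, 3, 5, 6], [8], [9]].
Insert 4: 4 bumps 5 from row 1; 5 bumps 8 from row 2; 8 bumps 9 from row 3; 9 starts row 4. P = [[1, 3, 4, 6], [5], [8], [9]].
Insert 2: 2 bumps 3 from row 1; 3 bumps 5 from row 2; 5 bumps 8 from row 3; 8 bumps 9 from row 4; 9 starts row 5. P = [[1, 2, 4, 6], [3], [5], [8], [9]].
Insert 7: appended to row 1. P = [[1, 2, 4, 6, 7], [3], [5], [8], [9]].

So P = [[1, 2, 4, 6, 7], [3], [5], [8], [9]].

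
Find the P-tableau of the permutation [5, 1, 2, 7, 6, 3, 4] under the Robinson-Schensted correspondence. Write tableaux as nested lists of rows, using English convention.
Insert 5: appended to row 1. P = [[5]].
Insert 1: 1 bumps 5 from row 1; 5 starts row 2. P = [[1], [5]].
Insert 2: appended to row 1. P = [[1, 2], [5]].
Insert 7: appended to row 1. P = [[1, 2, 7], [5]].
Insert 6: 6 bumps 7 from row 1; 7 appends to row 2. P = [[1, 2, 6], [5, 7]].
Insert 3: 3 bumps 6 from row 1; 6 bumps 7 from row 2; 7 starts row 3. P = [[1, 2, 3], [5, 6], [7]].
Insert 4: appended to row 1. P = [[1, 2, 3, 4], [5, 6], [7]].

So P = [[1, 2, 3, 4], [5, 6], [7]].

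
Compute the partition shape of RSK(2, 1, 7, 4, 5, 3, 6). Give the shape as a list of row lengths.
[4, 2, 1]

Row-insert each entry into an empty tableau.

After inserting 2: P = [[2]].
After inserting 1: P = [[1], [2]].
After inserting 7: P = [[1, 7], [2]].
After inserting 4: P = [[1, 4], [2, 7]].
After inserting 5: P = [[1, 4, 5], [2, 7]].
After inserting 3: P = [[1, 3, 5], [2, 4], [7]].
After inserting 6: P = [[1, 3, 5, 6], [2, 4], [7]].

The final insertion tableau P = [[1, 3, 5, 6], [2, 4], [7]] has shape [4, 2, 1].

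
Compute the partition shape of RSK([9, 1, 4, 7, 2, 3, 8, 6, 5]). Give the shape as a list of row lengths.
[4, 3, 1, 1]

RSK row insertion gives P = [[1, 2, 3, 5], [4, 6, 8], [7], [9]], which has shape [4, 3, 1, 1].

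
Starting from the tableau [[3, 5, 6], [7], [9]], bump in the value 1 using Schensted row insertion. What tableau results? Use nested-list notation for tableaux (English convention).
In row 1, 1 replaces 3 (the leftmost entry greater than 1); 3 is bumped to row 2. In row 2, 3 replaces 7 (the leftmost entry greater than 3); 7 is bumped to row 3. In row 3, 7 replaces 9 (the leftmost entry greater than 7); 9 is bumped to row 4. 9 starts a new row 4. The new tableau is [[1, 5, 6], [3], [7], [9]].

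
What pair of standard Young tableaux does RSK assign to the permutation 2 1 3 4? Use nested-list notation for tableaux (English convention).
Insert each entry of the permutation into P by Schensted row insertion, recording in Q the position of each new cell.

Insert 2: appended to row 1. P = [[2]], Q = [[1]].
Insert 1: 1 bumps 2 from row 1; 2 starts row 2. P = [[1], [2]], Q = [[1], [2]].
Insert 3: appended to row 1. P = [[1, 3], [2]], Q = [[1, 3], [2]].
Insert 4: appended to row 1. P = [[1, 3, 4], [2]], Q = [[1, 3, 4], [2]].

So P = [[1, 3, 4], [2]], Q = [[1, 3, 4], [2]].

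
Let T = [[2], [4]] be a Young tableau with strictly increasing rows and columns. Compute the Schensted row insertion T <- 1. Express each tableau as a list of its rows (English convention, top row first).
[[1], [2], [4]]

In row 1, 1 replaces 2 (the leftmost entry greater than 1); 2 is bumped to row 2. In row 2, 2 replaces 4 (the leftmost entry greater than 2); 4 is bumped to row 3. 4 starts a new row 3. The new tableau is [[1], [2], [4]].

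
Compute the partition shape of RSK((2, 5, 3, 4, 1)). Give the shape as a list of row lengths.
[3, 1, 1]

Row-insert each entry into an empty tableau.

After inserting 2: P = [[2]].
After inserting 5: P = [[2, 5]].
After inserting 3: P = [[2, 3], [5]].
After inserting 4: P = [[2, 3, 4], [5]].
After inserting 1: P = [[1, 3, 4], [2], [5]].

The final insertion tableau P = [[1, 3, 4], [2], [5]] has shape [3, 1, 1].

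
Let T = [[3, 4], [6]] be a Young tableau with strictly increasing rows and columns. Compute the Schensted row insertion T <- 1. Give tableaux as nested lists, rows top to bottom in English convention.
[[1, 4], [3], [6]]

In row 1, 1 replaces 3 (the leftmost entry greater than 1); 3 is bumped to row 2. In row 2, 3 replaces 6 (the leftmost entry greater than 3); 6 is bumped to row 3. 6 starts a new row 3. The new tableau is [[1, 4], [3], [6]].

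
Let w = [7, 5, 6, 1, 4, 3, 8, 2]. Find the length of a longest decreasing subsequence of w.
5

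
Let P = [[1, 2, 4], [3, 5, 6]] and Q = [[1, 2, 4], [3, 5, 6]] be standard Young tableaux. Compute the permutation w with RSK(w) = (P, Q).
3 5 1 6 2 4

Reverse RSK: for i = n, n-1, ..., 1, locate i in Q, remove the corresponding corner cell from P, and reverse-bump its entry up through P; the value ejected from row 1 is w(i).

So w = 3 5 1 6 2 4.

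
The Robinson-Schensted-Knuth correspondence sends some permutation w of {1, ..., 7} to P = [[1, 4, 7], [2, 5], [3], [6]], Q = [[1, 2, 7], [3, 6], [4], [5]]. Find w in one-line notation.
3 6 5 2 1 4 7

Reverse the RSK construction: for i from n down to 1, find the cell of Q containing i, remove the entry at that cell from P, and reverse-bump it up through P; the value ejected from row 1 is w(i).

Step i=7: Q has 7 at row 1, column 3; remove that cell from P, ejecting 7. So w(7) = 7. P is now [[1, 4], [2, 5], [3], [6]].
Step i=6: Q has 6 at row 2, column 2; remove 5 from row 2 of P and reverse-bump: 5 enters row 1 and ejects 4. So w(6) = 4. P is now [[1, 5], [2], [3], [6]].
Step i=5: Q has 5 at row 4, column 1; remove 6 from row 4 of P and reverse-bump: 6 enters row 3 and ejects 3; 3 enters row 2 and ejects 2; 2 enters row 1 and ejects 1. So w(5) = 1. P is now [[2, 5], [3], [6]].
Step i=4: Q has 4 at row 3, column 1; remove 6 from row 3 of P and reverse-bump: 6 enters row 2 and ejects 3; 3 enters row 1 and ejects 2. So w(4) = 2. P is now [[3, 5], [6]].
Step i=3: Q has 3 at row 2, column 1; remove 6 from row 2 of P and reverse-bump: 6 enters row 1 and ejects 5. So w(3) = 5. P is now [[3, 6]].
Step i=2: Q has 2 at row 1, column 2; remove that cell from P, ejecting 6. So w(2) = 6. P is now [[3]].
Step i=1: Q has 1 at row 1, column 1; remove that cell from P, ejecting 3. So w(1) = 3. P is now [].

So w = 3 6 5 2 1 4 7.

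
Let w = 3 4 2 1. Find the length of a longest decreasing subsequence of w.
3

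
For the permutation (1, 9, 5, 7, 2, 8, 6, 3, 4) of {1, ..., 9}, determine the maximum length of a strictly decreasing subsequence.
4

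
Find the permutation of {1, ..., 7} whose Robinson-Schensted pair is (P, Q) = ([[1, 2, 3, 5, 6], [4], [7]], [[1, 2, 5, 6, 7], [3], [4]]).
1 7 4 2 3 5 6

Reverse the RSK construction: for i from n down to 1, find the cell of Q containing i, remove the entry at that cell from P, and reverse-bump it up through P; the value ejected from row 1 is w(i).

Step i=7: Q has 7 at row 1, column 5; remove that cell from P, ejecting 6. So w(7) = 6. P is now [[1, 2, 3, 5], [4], [7]].
Step i=6: Q has 6 at row 1, column 4; remove that cell from P, ejecting 5. So w(6) = 5. P is now [[1, 2, 3], [4], [7]].
Step i=5: Q has 5 at row 1, column 3; remove that cell from P, ejecting 3. So w(5) = 3. P is now [[1, 2], [4], [7]].
Step i=4: Q has 4 at row 3, column 1; remove 7 from row 3 of P and reverse-bump: 7 enters row 2 and ejects 4; 4 enters row 1 and ejects 2. So w(4) = 2. P is now [[1, 4], [7]].
Step i=3: Q has 3 at row 2, column 1; remove 7 from row 2 of P and reverse-bump: 7 enters row 1 and ejects 4. So w(3) = 4. P is now [[1, 7]].
Step i=2: Q has 2 at row 1, column 2; remove that cell from P, ejecting 7. So w(2) = 7. P is now [[1]].
Step i=1: Q has 1 at row 1, column 1; remove that cell from P, ejecting 1. So w(1) = 1. P is now [].

So w = 1 7 4 2 3 5 6.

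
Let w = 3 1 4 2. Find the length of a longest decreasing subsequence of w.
2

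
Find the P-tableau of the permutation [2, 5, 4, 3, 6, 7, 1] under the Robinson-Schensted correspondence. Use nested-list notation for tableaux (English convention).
P = [[1, 3, 6, 7], [2], [4], [5]]

Insert 2: appended to row 1. P = [[2]].
Insert 5: appended to row 1. P = [[2, 5]].
Insert 4: 4 bumps 5 from row 1; 5 starts row 2. P = [[2, 4], [5]].
Insert 3: 3 bumps 4 from row 1; 4 bumps 5 from row 2; 5 starts row 3. P = [[2, 3], [4], [5]].
Insert 6: appended to row 1. P = [[2, 3, 6], [4], [5]].
Insert 7: appended to row 1. P = [[2, 3, 6, 7], [4], [5]].
Insert 1: 1 bumps 2 from row 1; 2 bumps 4 from row 2; 4 bumps 5 from row 3; 5 starts row 4. P = [[1, 3, 6, 7], [2], [4], [5]].

So P = [[1, 3, 6, 7], [2], [4], [5]].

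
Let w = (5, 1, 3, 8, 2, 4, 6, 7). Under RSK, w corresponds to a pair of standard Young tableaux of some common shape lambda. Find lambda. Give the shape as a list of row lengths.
[5, 2, 1]

RSK row insertion gives P = [[1, 2, 4, 6, 7], [3, 8], [5]], which has shape [5, 2, 1].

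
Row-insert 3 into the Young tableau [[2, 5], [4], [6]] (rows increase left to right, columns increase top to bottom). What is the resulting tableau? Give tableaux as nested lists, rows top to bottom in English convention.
In row 1, 3 replaces 5 (the leftmost entry greater than 3); 5 is bumped to row 2. 5 is appended to row 2. The new tableau is [[2, 3], [4, 5], [6]].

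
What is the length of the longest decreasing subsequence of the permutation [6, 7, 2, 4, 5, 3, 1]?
4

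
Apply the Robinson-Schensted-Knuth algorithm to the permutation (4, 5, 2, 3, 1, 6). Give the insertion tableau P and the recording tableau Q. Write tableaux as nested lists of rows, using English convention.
P = [[1, 3, 6], [2, 5], [4]], Q = [[1, 2, 6], [3, 4], [5]]

Insert each entry of the permutation into P by Schensted row insertion, recording in Q the position of each new cell.

After inserting 4: P = [[4]].
After inserting 5: P = [[4, 5]].
After inserting 2: P = [[2, 5], [4]].
After inserting 3: P = [[2, 3], [4, 5]].
After inserting 1: P = [[1, 3], [2, 5], [4]].
After inserting 6: P = [[1, 3, 6], [2, 5], [4]].

So P = [[1, 3, 6], [2, 5], [4]], Q = [[1, 2, 6], [3, 4], [5]].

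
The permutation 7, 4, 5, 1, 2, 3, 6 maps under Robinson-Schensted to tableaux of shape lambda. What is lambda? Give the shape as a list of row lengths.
[4, 2, 1]

Row-insert each entry into an empty tableau.

After inserting 7: P = [[7]].
After inserting 4: P = [[4], [7]].
After inserting 5: P = [[4, 5], [7]].
After inserting 1: P = [[1, 5], [4], [7]].
After inserting 2: P = [[1, 2], [4, 5], [7]].
After inserting 3: P = [[1, 2, 3], [4, 5], [7]].
After inserting 6: P = [[1, 2, 3, 6], [4, 5], [7]].

The final insertion tableau P = [[1, 2, 3, 6], [4, 5], [7]] has shape [4, 2, 1].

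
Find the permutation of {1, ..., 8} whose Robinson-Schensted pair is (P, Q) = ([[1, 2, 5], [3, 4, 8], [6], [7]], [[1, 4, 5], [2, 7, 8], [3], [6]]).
7 6 3 4 8 1 2 5

Reverse the RSK construction: for i from n down to 1, find the cell of Q containing i, remove the entry at that cell from P, and reverse-bump it up through P; the value ejected from row 1 is w(i).

Step i=8: Q has 8 at row 2, column 3; remove 8 from row 2 of P and reverse-bump: 8 enters row 1 and ejects 5. So w(8) = 5. P is now [[1, 2, 8], [3, 4], [6], [7]].
Step i=7: Q has 7 at row 2, column 2; remove 4 from row 2 of P and reverse-bump: 4 enters row 1 and ejects 2. So w(7) = 2. P is now [[1, 4, 8], [3], [6], [7]].
Step i=6: Q has 6 at row 4, column 1; remove 7 from row 4 of P and reverse-bump: 7 enters row 3 and ejects 6; 6 enters row 2 and ejects 3; 3 enters row 1 and ejects 1. So w(6) = 1. P is now [[3, 4, 8], [6], [7]].
Step i=5: Q has 5 at row 1, column 3; remove that cell from P, ejecting 8. So w(5) = 8. P is now [[3, 4], [6], [7]].
Step i=4: Q has 4 at row 1, column 2; remove that cell from P, ejecting 4. So w(4) = 4. P is now [[3], [6], [7]].
Step i=3: Q has 3 at row 3, column 1; remove 7 from row 3 of P and reverse-bump: 7 enters row 2 and ejects 6; 6 enters row 1 and ejects 3. So w(3) = 3. P is now [[6], [7]].
Step i=2: Q has 2 at row 2, column 1; remove 7 from row 2 of P and reverse-bump: 7 enters row 1 and ejects 6. So w(2) = 6. P is now [[7]].
Step i=1: Q has 1 at row 1, column 1; remove that cell from P, ejecting 7. So w(1) = 7. P is now [].

So w = 7 6 3 4 8 1 2 5.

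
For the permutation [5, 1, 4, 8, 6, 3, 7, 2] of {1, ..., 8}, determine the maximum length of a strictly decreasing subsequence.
4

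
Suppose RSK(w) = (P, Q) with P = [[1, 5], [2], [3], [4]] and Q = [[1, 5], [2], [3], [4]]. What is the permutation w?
Reverse RSK: for i = n, n-1, ..., 1, locate i in Q, remove the corresponding corner cell from P, and reverse-bump its entry up through P; the value ejected from row 1 is w(i).

So w = 4 3 2 1 5.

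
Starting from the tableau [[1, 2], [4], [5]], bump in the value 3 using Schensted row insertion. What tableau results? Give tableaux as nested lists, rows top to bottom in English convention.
[[1, 2, 3], [4], [5]]

3 is larger than every entry of row 1, so it is appended to row 1. The new tableau is [[1, 2, 3], [4], [5]].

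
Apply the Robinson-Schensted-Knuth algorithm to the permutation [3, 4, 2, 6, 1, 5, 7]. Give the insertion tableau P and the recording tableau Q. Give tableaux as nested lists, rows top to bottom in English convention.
P = [[1, 4, 5, 7], [2, 6], [3]], Q = [[1, 2, 4, 7], [3, 6], [5]]

Insert each entry of the permutation into P by Schensted row insertion, recording in Q the position of each new cell.

After inserting 3: P = [[3]].
After inserting 4: P = [[3, 4]].
After inserting 2: P = [[2, 4], [3]].
After inserting 6: P = [[2, 4, 6], [3]].
After inserting 1: P = [[1, 4, 6], [2], [3]].
After inserting 5: P = [[1, 4, 5], [2, 6], [3]].
After inserting 7: P = [[1, 4, 5, 7], [2, 6], [3]].

So P = [[1, 4, 5, 7], [2, 6], [3]], Q = [[1, 2, 4, 7], [3, 6], [5]].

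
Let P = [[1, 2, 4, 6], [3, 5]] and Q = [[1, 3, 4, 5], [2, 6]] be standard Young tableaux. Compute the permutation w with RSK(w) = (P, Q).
3 1 2 5 6 4

Reverse the RSK construction: for i from n down to 1, find the cell of Q containing i, remove the entry at that cell from P, and reverse-bump it up through P; the value ejected from row 1 is w(i).

Step i=6: Q has 6 at row 2, column 2; remove 5 from row 2 of P and reverse-bump: 5 enters row 1 and ejects 4. So w(6) = 4. P is now [[1, 2, 5, 6], [3]].
Step i=5: Q has 5 at row 1, column 4; remove that cell from P, ejecting 6. So w(5) = 6. P is now [[1, 2, 5], [3]].
Step i=4: Q has 4 at row 1, column 3; remove that cell from P, ejecting 5. So w(4) = 5. P is now [[1, 2], [3]].
Step i=3: Q has 3 at row 1, column 2; remove that cell from P, ejecting 2. So w(3) = 2. P is now [[1], [3]].
Step i=2: Q has 2 at row 2, column 1; remove 3 from row 2 of P and reverse-bump: 3 enters row 1 and ejects 1. So w(2) = 1. P is now [[3]].
Step i=1: Q has 1 at row 1, column 1; remove that cell from P, ejecting 3. So w(1) = 3. P is now [].

So w = 3 1 2 5 6 4.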